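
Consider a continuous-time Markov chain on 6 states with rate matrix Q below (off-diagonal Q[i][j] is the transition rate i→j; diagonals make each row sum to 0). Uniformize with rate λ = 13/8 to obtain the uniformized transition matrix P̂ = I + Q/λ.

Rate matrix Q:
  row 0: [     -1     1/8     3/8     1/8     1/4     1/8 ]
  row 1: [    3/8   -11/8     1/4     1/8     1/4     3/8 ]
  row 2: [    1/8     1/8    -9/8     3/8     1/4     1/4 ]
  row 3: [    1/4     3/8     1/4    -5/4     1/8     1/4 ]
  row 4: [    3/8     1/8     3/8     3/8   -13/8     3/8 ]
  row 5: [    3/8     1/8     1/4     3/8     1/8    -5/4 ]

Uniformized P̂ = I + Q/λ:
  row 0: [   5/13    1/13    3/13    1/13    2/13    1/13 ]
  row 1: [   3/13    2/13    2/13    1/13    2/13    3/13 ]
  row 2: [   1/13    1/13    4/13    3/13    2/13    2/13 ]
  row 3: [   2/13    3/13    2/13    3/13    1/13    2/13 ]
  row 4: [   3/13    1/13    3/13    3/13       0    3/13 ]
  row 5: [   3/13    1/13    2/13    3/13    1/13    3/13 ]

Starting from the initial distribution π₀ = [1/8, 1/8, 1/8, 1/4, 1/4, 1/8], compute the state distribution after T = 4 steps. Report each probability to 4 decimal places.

π = [0.2181, 0.1133, 0.2116, 0.1797, 0.1102, 0.1671]

t=0: π = [0.1250, 0.1250, 0.1250, 0.2500, 0.2500, 0.1250]
t=1: π = [0.2115, 0.1250, 0.2019, 0.1923, 0.0865, 0.1827]
t=2: π = [0.2175, 0.1161, 0.2078, 0.1790, 0.1117, 0.1679]
t=3: π = [0.2185, 0.1134, 0.2111, 0.1794, 0.1100, 0.1676]
t=4: π = [0.2181, 0.1133, 0.2116, 0.1797, 0.1102, 0.1671]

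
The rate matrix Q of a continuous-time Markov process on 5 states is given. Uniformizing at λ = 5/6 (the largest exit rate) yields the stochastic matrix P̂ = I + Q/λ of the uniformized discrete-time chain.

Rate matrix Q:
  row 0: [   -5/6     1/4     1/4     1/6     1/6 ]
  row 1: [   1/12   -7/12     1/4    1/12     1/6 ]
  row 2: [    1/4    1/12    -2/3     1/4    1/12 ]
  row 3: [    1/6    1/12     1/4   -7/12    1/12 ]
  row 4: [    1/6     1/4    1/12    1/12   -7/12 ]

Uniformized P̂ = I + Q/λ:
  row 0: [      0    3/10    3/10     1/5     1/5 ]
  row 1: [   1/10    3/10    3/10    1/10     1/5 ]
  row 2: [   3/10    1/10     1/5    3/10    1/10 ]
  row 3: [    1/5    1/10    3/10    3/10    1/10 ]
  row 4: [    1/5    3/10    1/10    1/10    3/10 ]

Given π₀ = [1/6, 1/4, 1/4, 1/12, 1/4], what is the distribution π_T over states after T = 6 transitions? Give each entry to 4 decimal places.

π = [0.1692, 0.2105, 0.2414, 0.2064, 0.1725]

t=0: π = [0.1667, 0.2500, 0.2500, 0.0833, 0.2500]
t=1: π = [0.1667, 0.2333, 0.2250, 0.1833, 0.1917]
t=2: π = [0.1658, 0.2183, 0.2392, 0.1983, 0.1783]
t=3: π = [0.1689, 0.2125, 0.2404, 0.2041, 0.1741]
t=4: π = [0.1690, 0.2111, 0.2411, 0.2058, 0.1730]
t=5: π = [0.1692, 0.2106, 0.2413, 0.2063, 0.1726]
t=6: π = [0.1692, 0.2105, 0.2414, 0.2064, 0.1725]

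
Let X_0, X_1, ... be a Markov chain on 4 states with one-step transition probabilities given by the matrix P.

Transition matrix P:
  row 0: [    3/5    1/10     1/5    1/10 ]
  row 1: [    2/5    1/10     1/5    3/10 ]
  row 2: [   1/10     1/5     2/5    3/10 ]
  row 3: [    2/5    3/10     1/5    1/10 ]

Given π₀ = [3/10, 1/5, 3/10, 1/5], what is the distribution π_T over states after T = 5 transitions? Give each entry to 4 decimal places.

t=0: π = [0.3000, 0.2000, 0.3000, 0.2000]
t=1: π = [0.3700, 0.1700, 0.2600, 0.2000]
t=2: π = [0.3960, 0.1660, 0.2520, 0.1860]
t=3: π = [0.4036, 0.1624, 0.2504, 0.1836]
t=4: π = [0.4056, 0.1618, 0.2501, 0.1826]
t=5: π = [0.4061, 0.1615, 0.2500, 0.1824]

π = [0.4061, 0.1615, 0.2500, 0.1824]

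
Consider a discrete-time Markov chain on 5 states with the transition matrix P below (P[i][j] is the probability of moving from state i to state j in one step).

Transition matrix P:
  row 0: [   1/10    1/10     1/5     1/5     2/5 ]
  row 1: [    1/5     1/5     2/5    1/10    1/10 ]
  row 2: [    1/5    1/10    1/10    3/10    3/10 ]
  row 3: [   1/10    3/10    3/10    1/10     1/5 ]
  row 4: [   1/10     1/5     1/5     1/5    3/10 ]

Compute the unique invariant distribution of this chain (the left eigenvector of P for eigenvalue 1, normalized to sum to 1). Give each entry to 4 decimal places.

Balance equations π_j = Σ_i π_i·P[i][j]:
  π_0 = 1/10·π_0 + 1/5·π_1 + 1/5·π_2 + 1/10·π_3 + 1/10·π_4
  π_1 = 1/10·π_0 + 1/5·π_1 + 1/10·π_2 + 3/10·π_3 + 1/5·π_4
  π_2 = 1/5·π_0 + 2/5·π_1 + 1/10·π_2 + 3/10·π_3 + 1/5·π_4
  π_3 = 1/5·π_0 + 1/10·π_1 + 3/10·π_2 + 1/10·π_3 + 1/5·π_4
  normalize: π_0 + π_1 + π_2 + π_3 + π_4 = 1
Solving the linear system gives exactly π = [586/4147, 752/4147, 961/4147, 773/4147, 1075/4147].

π = [0.1413, 0.1813, 0.2317, 0.1864, 0.2592]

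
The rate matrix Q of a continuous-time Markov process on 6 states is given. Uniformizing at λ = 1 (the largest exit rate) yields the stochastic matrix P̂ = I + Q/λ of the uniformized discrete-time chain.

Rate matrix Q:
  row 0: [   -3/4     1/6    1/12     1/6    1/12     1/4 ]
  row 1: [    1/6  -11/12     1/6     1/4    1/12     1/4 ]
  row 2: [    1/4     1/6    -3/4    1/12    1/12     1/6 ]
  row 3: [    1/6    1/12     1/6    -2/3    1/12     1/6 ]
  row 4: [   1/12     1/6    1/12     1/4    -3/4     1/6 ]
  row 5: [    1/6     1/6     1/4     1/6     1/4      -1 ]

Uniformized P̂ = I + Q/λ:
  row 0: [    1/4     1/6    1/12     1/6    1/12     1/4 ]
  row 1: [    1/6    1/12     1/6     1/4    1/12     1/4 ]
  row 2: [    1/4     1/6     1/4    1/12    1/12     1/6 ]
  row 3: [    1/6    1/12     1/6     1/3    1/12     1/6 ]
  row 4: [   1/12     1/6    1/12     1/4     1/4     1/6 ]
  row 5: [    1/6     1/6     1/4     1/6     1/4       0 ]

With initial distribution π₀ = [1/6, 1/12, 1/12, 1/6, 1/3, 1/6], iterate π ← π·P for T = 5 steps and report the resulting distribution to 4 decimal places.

π = [0.1850, 0.1377, 0.1680, 0.2103, 0.1332, 0.1659]

t=0: π = [0.1667, 0.0833, 0.0833, 0.1667, 0.3333, 0.1667]
t=1: π = [0.1597, 0.1458, 0.1458, 0.2222, 0.1667, 0.1597]
t=2: π = [0.1782, 0.1360, 0.1649, 0.2176, 0.1377, 0.1655]
t=3: π = [0.1838, 0.1372, 0.1679, 0.2120, 0.1339, 0.1653]
t=4: π = [0.1848, 0.1376, 0.1680, 0.2106, 0.1332, 0.1659]
t=5: π = [0.1850, 0.1377, 0.1680, 0.2103, 0.1332, 0.1659]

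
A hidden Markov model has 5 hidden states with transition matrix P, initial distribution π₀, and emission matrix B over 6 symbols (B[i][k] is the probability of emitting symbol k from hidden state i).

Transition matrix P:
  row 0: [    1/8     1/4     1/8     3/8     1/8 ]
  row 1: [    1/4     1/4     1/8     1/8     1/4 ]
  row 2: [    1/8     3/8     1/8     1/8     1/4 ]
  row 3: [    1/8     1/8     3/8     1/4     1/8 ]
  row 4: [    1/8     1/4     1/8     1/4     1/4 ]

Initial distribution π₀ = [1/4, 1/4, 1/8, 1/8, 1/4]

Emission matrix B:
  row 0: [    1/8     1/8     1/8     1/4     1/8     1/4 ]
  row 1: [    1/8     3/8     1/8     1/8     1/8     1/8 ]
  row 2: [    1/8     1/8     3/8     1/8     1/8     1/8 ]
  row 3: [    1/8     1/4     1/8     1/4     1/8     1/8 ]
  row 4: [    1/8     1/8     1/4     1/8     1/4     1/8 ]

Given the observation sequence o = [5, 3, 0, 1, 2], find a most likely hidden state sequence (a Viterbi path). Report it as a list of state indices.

path = [0, 3, 2, 1, 4]

t=0: δ = [6.250e-02, 3.125e-02, 1.562e-02, 1.562e-02, 3.125e-02]  (obs o_0=5)
t=1: δ = [1.953e-03, 1.953e-03, 9.766e-04, 5.859e-03, 9.766e-04]  ψ = [0, 0, 0, 0, 0]  (obs o_1=3)
t=2: δ = [9.155e-05, 9.155e-05, 2.747e-04, 1.831e-04, 9.155e-05]  ψ = [3, 3, 3, 3, 3]  (obs o_2=0)
t=3: δ = [4.292e-06, 3.862e-05, 8.583e-06, 1.144e-05, 8.583e-06]  ψ = [2, 2, 3, 3, 2]  (obs o_3=1)
t=4: δ = [1.207e-06, 1.207e-06, 1.810e-06, 6.035e-07, 2.414e-06]  ψ = [1, 1, 1, 1, 1]  (obs o_4=2)
backtrack: best end state = 4; path = [0, 3, 2, 1, 4]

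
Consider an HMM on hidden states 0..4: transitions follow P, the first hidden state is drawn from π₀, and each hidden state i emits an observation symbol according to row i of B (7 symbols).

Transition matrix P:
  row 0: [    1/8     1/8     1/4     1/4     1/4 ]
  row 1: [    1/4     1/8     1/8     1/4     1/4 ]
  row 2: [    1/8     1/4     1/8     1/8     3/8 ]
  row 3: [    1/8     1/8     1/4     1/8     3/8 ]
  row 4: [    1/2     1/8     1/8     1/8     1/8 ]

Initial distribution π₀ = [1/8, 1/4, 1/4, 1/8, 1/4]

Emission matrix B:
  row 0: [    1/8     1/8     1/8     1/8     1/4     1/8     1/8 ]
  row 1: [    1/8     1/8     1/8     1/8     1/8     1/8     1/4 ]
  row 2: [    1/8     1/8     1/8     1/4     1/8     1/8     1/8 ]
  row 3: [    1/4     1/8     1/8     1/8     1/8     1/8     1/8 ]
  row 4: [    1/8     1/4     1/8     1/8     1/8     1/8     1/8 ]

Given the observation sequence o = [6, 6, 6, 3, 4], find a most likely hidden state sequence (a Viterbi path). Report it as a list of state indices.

t=0: δ = [1.562e-02, 6.250e-02, 3.125e-02, 1.562e-02, 3.125e-02]  (obs o_0=6)
t=1: δ = [1.953e-03, 1.953e-03, 9.766e-04, 1.953e-03, 1.953e-03]  ψ = [1, 1, 1, 1, 1]  (obs o_1=6)
t=2: δ = [1.221e-04, 6.104e-05, 6.104e-05, 6.104e-05, 9.155e-05]  ψ = [4, 0, 0, 0, 3]  (obs o_2=6)
t=3: δ = [5.722e-06, 1.907e-06, 7.629e-06, 3.815e-06, 3.815e-06]  ψ = [4, 0, 0, 0, 0]  (obs o_3=3)
t=4: δ = [4.768e-07, 2.384e-07, 1.788e-07, 1.788e-07, 3.576e-07]  ψ = [4, 2, 0, 0, 2]  (obs o_4=4)
backtrack: best end state = 0; path = [1, 4, 0, 4, 0]

path = [1, 4, 0, 4, 0]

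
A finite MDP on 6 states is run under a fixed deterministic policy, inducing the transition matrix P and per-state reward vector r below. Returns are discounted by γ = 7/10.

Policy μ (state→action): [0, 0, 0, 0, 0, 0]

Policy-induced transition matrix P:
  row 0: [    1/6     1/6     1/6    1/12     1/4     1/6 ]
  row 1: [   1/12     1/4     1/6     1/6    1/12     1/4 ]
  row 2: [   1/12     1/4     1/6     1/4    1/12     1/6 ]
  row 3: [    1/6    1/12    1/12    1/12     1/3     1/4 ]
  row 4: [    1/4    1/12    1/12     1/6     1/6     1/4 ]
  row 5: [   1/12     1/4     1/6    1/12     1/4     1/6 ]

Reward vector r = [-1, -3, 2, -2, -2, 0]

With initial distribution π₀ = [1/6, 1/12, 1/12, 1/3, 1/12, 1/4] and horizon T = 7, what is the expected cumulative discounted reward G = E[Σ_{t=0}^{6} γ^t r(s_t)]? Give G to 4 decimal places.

t=0: π = [0.1667, 0.0833, 0.0833, 0.3333, 0.0833, 0.2500], E[r] = -1.0833, γ^t·E[r] = -1.083333, running G = -1.083333
t=1: π = [0.1389, 0.1667, 0.1319, 0.1111, 0.2431, 0.2083], E[r] = -1.0833, γ^t·E[r] = -0.758333, running G = -1.841667
t=2: π = [0.1447, 0.1794, 0.1372, 0.1395, 0.1892, 0.2101], E[r] = -1.0660, γ^t·E[r] = -0.522326, running G = -2.363993
t=3: π = [0.1386, 0.1832, 0.1393, 0.1369, 0.1931, 0.2090], E[r] = -1.0695, γ^t·E[r] = -0.366836, running G = -2.730829
t=4: π = [0.1385, 0.1835, 0.1392, 0.1379, 0.1916, 0.2094], E[r] = -1.0695, γ^t·E[r] = -0.256777, running G = -2.987606
t=5: π = [0.1383, 0.1835, 0.1392, 0.1378, 0.1918, 0.2094], E[r] = -1.0696, γ^t·E[r] = -0.179766, running G = -3.167372
t=6: π = [0.1383, 0.1836, 0.1392, 0.1378, 0.1917, 0.2094], E[r] = -1.0696, γ^t·E[r] = -0.125836, running G = -3.293207

G = -3.2932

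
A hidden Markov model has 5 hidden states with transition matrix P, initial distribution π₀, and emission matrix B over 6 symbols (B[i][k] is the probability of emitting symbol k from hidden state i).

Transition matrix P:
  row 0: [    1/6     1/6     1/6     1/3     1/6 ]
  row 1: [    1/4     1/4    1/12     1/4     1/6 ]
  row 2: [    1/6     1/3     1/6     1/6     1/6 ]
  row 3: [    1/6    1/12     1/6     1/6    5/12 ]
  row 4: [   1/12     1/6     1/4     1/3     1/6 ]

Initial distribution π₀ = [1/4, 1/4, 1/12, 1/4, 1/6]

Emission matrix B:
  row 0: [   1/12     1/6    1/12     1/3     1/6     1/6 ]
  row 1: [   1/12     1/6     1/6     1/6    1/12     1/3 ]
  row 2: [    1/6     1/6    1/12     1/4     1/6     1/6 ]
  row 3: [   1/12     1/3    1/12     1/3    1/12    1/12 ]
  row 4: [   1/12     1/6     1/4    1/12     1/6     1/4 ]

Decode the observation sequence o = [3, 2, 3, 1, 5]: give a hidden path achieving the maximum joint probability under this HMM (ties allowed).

t=0: δ = [8.333e-02, 4.167e-02, 2.083e-02, 8.333e-02, 1.389e-02]  (obs o_0=3)
t=1: δ = [1.157e-03, 2.315e-03, 1.157e-03, 2.315e-03, 8.681e-03]  ψ = [0, 0, 0, 0, 3]  (obs o_1=2)
t=2: δ = [2.411e-04, 2.411e-04, 5.425e-04, 9.645e-04, 1.206e-04]  ψ = [4, 4, 4, 4, 4]  (obs o_2=3)
t=3: δ = [2.679e-05, 3.014e-05, 2.679e-05, 5.358e-05, 6.698e-05]  ψ = [3, 2, 3, 3, 3]  (obs o_3=1)
t=4: δ = [1.488e-06, 3.721e-06, 2.791e-06, 1.861e-06, 5.582e-06]  ψ = [3, 4, 4, 4, 3]  (obs o_4=5)
backtrack: best end state = 4; path = [3, 4, 3, 3, 4]

path = [3, 4, 3, 3, 4]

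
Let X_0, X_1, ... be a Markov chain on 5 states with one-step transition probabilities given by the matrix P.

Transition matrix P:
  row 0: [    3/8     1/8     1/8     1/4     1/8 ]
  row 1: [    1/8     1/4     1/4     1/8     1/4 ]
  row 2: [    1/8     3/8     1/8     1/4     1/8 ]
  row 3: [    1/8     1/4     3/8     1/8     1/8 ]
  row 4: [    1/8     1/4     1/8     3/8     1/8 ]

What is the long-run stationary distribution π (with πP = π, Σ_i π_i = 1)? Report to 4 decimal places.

π = [0.1667, 0.2554, 0.2097, 0.2113, 0.1569]

Balance equations π_j = Σ_i π_i·P[i][j]:
  π_0 = 3/8·π_0 + 1/8·π_1 + 1/8·π_2 + 1/8·π_3 + 1/8·π_4
  π_1 = 1/8·π_0 + 1/4·π_1 + 3/8·π_2 + 1/4·π_3 + 1/4·π_4
  π_2 = 1/8·π_0 + 1/4·π_1 + 1/8·π_2 + 3/8·π_3 + 1/8·π_4
  π_3 = 1/4·π_0 + 1/8·π_1 + 1/4·π_2 + 1/8·π_3 + 3/8·π_4
  normalize: π_0 + π_1 + π_2 + π_3 + π_4 = 1
Solving the linear system gives exactly π = [1/6, 83/325, 409/1950, 206/975, 51/325].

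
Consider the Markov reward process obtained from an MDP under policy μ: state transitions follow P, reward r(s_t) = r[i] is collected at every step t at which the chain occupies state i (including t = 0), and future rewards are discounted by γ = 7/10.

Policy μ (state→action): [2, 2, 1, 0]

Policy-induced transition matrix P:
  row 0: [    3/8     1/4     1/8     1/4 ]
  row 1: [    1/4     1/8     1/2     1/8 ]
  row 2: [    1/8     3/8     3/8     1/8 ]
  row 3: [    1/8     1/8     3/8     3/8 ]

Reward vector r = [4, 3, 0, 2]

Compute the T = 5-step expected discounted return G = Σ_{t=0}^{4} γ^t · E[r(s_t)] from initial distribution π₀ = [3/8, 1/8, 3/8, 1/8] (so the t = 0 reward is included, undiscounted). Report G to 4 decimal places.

t=0: π = [0.3750, 0.1250, 0.3750, 0.1250], E[r] = 2.1250, γ^t·E[r] = 2.125000, running G = 2.125000
t=1: π = [0.2344, 0.2656, 0.2969, 0.2031], E[r] = 2.1406, γ^t·E[r] = 1.498438, running G = 3.623438
t=2: π = [0.2168, 0.2285, 0.3496, 0.2051], E[r] = 1.9629, γ^t·E[r] = 0.961816, running G = 4.585254
t=3: π = [0.2078, 0.2395, 0.3494, 0.2034], E[r] = 1.9563, γ^t·E[r] = 0.671010, running G = 5.256264
t=4: π = [0.2069, 0.2383, 0.3530, 0.2018], E[r] = 1.9461, γ^t·E[r] = 0.467253, running G = 5.723517

G = 5.7235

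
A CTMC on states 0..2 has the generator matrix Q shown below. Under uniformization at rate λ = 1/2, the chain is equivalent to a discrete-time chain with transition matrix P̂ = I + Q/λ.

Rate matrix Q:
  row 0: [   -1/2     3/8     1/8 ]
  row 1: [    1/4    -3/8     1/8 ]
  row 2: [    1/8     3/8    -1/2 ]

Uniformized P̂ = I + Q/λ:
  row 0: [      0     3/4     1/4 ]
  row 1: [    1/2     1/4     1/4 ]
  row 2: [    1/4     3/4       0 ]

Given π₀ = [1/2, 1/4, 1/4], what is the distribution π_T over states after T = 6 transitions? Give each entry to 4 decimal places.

t=0: π = [0.5000, 0.2500, 0.2500]
t=1: π = [0.1875, 0.6250, 0.1875]
t=2: π = [0.3594, 0.4375, 0.2031]
t=3: π = [0.2695, 0.5313, 0.1992]
t=4: π = [0.3154, 0.4844, 0.2002]
t=5: π = [0.2922, 0.5078, 0.2000]
t=6: π = [0.3039, 0.4961, 0.2000]

π = [0.3039, 0.4961, 0.2000]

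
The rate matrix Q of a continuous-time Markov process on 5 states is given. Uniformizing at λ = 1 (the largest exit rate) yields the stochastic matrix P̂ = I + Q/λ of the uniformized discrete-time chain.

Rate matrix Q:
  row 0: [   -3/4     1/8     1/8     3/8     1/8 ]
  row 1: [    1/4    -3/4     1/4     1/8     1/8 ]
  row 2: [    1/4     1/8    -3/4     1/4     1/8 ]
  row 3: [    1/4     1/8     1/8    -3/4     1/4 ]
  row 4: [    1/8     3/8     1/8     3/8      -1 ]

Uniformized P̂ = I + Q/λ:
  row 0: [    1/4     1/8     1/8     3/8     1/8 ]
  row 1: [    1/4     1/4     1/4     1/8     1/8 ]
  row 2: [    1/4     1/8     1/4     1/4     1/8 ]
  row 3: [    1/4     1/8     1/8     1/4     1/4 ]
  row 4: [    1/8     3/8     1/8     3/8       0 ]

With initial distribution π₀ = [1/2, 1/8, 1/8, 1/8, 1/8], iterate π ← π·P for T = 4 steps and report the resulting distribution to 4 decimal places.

π = [0.2324, 0.1832, 0.1690, 0.2735, 0.1419]

t=0: π = [0.5000, 0.1250, 0.1250, 0.1250, 0.1250]
t=1: π = [0.2344, 0.1719, 0.1563, 0.3125, 0.1250]
t=2: π = [0.2344, 0.1777, 0.1660, 0.2734, 0.1484]
t=3: π = [0.2314, 0.1843, 0.1680, 0.2756, 0.1406]
t=4: π = [0.2324, 0.1832, 0.1690, 0.2735, 0.1419]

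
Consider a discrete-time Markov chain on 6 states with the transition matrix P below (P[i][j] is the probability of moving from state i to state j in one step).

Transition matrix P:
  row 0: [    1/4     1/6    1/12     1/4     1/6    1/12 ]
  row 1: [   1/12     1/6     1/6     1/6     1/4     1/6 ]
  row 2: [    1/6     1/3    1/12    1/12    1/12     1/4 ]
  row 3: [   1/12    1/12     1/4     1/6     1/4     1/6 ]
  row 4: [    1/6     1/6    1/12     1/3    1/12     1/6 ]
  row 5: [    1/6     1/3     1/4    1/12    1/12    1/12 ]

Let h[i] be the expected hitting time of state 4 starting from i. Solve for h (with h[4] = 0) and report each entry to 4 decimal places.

First-step conditioning: h[4] = 0; for i ≠ 4, h[i] = 1 + Σ_k P[i][k]·h[k].
  h[0] = 1 + 1/4·h[0] + 1/6·h[1] + 1/12·h[2] + 1/4·h[3] + 1/12·h[5]
  h[1] = 1 + 1/12·h[0] + 1/6·h[1] + 1/6·h[2] + 1/6·h[3] + 1/6·h[5]
  h[2] = 1 + 1/6·h[0] + 1/3·h[1] + 1/12·h[2] + 1/12·h[3] + 1/4·h[5]
  h[3] = 1 + 1/12·h[0] + 1/12·h[1] + 1/4·h[2] + 1/6·h[3] + 1/6·h[5]
  h[5] = 1 + 1/6·h[0] + 1/3·h[1] + 1/4·h[2] + 1/12·h[3] + 1/12·h[5]
Solving the 5×5 linear system over states ≠ 4 gives exactly h = [3144/545, 2946/545, 690/109, 2988/545, 0, 690/109] (h[4] = 0 is the target).

h = [5.7688, 5.4055, 6.3303, 5.4826, 0.0000, 6.3303]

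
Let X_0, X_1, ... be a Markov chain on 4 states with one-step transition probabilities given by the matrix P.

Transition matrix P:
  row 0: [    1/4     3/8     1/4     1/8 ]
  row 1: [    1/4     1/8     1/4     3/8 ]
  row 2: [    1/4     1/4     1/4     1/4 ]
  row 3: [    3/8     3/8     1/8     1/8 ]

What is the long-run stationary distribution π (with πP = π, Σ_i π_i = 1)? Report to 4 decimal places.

π = [0.2778, 0.2778, 0.2222, 0.2222]

Balance equations π_j = Σ_i π_i·P[i][j]:
  π_0 = 1/4·π_0 + 1/4·π_1 + 1/4·π_2 + 3/8·π_3
  π_1 = 3/8·π_0 + 1/8·π_1 + 1/4·π_2 + 3/8·π_3
  π_2 = 1/4·π_0 + 1/4·π_1 + 1/4·π_2 + 1/8·π_3
  normalize: π_0 + π_1 + π_2 + π_3 = 1
Solving the linear system gives exactly π = [5/18, 5/18, 2/9, 2/9].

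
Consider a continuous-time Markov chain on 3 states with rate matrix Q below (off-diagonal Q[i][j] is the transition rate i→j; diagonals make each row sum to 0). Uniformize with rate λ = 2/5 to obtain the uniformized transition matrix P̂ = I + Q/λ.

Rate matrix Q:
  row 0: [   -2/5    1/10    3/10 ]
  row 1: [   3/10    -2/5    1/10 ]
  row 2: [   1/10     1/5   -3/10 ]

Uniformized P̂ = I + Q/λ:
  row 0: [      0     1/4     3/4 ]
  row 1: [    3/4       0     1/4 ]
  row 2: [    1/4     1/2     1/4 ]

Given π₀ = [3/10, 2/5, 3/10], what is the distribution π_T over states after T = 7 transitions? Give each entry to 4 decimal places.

π = [0.3112, 0.2812, 0.4076]

t=0: π = [0.3000, 0.4000, 0.3000]
t=1: π = [0.3750, 0.2250, 0.4000]
t=2: π = [0.2688, 0.2938, 0.4375]
t=3: π = [0.3297, 0.2859, 0.3844]
t=4: π = [0.3105, 0.2746, 0.4148]
t=5: π = [0.3097, 0.2851, 0.4053]
t=6: π = [0.3151, 0.2801, 0.4048]
t=7: π = [0.3112, 0.2812, 0.4076]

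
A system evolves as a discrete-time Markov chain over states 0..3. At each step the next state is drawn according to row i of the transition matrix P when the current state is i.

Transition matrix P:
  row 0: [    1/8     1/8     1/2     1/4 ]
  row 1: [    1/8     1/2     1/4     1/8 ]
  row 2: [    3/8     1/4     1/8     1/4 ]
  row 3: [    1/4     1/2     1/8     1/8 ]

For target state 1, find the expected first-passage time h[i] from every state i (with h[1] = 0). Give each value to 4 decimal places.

First-step conditioning: h[1] = 0; for i ≠ 1, h[i] = 1 + Σ_k P[i][k]·h[k].
  h[0] = 1 + 1/8·h[0] + 1/2·h[2] + 1/4·h[3]
  h[2] = 1 + 3/8·h[0] + 1/8·h[2] + 1/4·h[3]
  h[3] = 1 + 1/4·h[0] + 1/8·h[2] + 1/8·h[3]
Solving the 3×3 linear system over states ≠ 1 gives exactly h = [264/65, 0, 48/13, 184/65] (h[1] = 0 is the target).

h = [4.0615, 0.0000, 3.6923, 2.8308]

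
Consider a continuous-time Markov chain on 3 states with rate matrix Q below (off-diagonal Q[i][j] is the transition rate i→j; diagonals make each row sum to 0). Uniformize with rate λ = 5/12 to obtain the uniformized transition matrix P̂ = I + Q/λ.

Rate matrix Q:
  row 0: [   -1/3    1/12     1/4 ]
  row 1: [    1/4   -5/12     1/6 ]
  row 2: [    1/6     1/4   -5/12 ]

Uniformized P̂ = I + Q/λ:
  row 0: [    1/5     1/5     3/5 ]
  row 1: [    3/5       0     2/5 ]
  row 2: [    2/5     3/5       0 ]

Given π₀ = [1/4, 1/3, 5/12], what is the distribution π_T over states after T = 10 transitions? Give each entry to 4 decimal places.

π = [0.3800, 0.2801, 0.3400]

t=0: π = [0.2500, 0.3333, 0.4167]
t=1: π = [0.4167, 0.3000, 0.2833]
t=2: π = [0.3767, 0.2533, 0.3700]
t=3: π = [0.3753, 0.2973, 0.3273]
t=4: π = [0.3844, 0.2715, 0.3441]
t=5: π = [0.3774, 0.2834, 0.3392]
t=6: π = [0.3812, 0.2790, 0.3398]
t=7: π = [0.3796, 0.2801, 0.3403]
t=8: π = [0.3801, 0.2801, 0.3398]
t=9: π = [0.3800, 0.2799, 0.3401]
t=10: π = [0.3800, 0.2801, 0.3400]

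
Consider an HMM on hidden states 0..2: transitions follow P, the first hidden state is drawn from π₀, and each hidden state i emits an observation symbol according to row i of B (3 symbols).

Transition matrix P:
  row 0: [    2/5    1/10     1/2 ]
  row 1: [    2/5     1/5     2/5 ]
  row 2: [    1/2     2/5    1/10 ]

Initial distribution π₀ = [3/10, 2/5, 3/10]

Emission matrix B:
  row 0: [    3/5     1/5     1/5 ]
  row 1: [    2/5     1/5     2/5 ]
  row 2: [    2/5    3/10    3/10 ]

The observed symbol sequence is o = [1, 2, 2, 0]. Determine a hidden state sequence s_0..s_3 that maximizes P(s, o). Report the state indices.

path = [2, 1, 2, 0]

t=0: δ = [6.000e-02, 8.000e-02, 9.000e-02]  (obs o_0=1)
t=1: δ = [9.000e-03, 1.440e-02, 9.600e-03]  ψ = [2, 2, 1]  (obs o_1=2)
t=2: δ = [1.152e-03, 1.536e-03, 1.728e-03]  ψ = [1, 2, 1]  (obs o_2=2)
t=3: δ = [5.184e-04, 2.765e-04, 2.458e-04]  ψ = [2, 2, 1]  (obs o_3=0)
backtrack: best end state = 0; path = [2, 1, 2, 0]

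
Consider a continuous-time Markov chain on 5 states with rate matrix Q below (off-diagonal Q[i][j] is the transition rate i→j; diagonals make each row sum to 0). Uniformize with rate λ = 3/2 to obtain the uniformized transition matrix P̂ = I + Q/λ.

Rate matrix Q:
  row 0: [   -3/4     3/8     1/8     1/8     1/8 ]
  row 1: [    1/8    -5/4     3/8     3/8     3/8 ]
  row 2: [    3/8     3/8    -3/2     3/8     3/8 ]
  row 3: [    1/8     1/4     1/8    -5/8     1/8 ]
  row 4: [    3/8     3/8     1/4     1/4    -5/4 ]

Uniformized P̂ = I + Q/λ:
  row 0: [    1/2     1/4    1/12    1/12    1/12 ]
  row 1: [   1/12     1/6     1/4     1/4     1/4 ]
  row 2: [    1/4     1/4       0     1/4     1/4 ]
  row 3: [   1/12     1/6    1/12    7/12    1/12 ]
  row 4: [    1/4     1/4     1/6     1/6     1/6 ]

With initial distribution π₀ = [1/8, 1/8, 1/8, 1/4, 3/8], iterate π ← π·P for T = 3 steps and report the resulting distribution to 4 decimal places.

t=0: π = [0.1250, 0.1250, 0.1250, 0.2500, 0.3750]
t=1: π = [0.2188, 0.2188, 0.1250, 0.2813, 0.1563]
t=2: π = [0.2214, 0.2083, 0.1224, 0.2943, 0.1536]
t=3: π = [0.2216, 0.2081, 0.1207, 0.2984, 0.1513]

π = [0.2216, 0.2081, 0.1207, 0.2984, 0.1513]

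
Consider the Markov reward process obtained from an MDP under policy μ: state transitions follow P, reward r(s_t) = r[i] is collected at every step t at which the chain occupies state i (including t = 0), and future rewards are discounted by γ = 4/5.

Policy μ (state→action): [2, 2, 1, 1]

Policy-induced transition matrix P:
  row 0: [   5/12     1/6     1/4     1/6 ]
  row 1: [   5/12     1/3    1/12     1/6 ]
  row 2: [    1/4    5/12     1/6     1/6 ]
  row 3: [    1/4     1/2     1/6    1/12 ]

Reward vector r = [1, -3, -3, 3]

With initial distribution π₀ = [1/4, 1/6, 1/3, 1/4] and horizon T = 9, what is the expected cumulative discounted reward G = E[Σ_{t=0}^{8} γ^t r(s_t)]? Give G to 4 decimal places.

G = -2.7555

t=0: π = [0.2500, 0.1667, 0.3333, 0.2500], E[r] = -0.5000, γ^t·E[r] = -0.500000, running G = -0.500000
t=1: π = [0.3194, 0.3611, 0.1736, 0.1458], E[r] = -0.8472, γ^t·E[r] = -0.677778, running G = -1.177778
t=2: π = [0.3634, 0.3189, 0.1632, 0.1545], E[r] = -0.6192, γ^t·E[r] = -0.396296, running G = -1.574074
t=3: π = [0.3637, 0.3121, 0.1704, 0.1538], E[r] = -0.6224, γ^t·E[r] = -0.318667, running G = -1.892741
t=4: π = [0.3626, 0.3125, 0.1710, 0.1539], E[r] = -0.6263, γ^t·E[r] = -0.256550, running G = -2.149291
t=5: π = [0.3625, 0.3128, 0.1708, 0.1538], E[r] = -0.6268, γ^t·E[r] = -0.205391, running G = -2.354682
t=6: π = [0.3626, 0.3128, 0.1708, 0.1538], E[r] = -0.6267, γ^t·E[r] = -0.164289, running G = -2.518971
t=7: π = [0.3626, 0.3128, 0.1708, 0.1538], E[r] = -0.6267, γ^t·E[r] = -0.131428, running G = -2.650399
t=8: π = [0.3626, 0.3128, 0.1708, 0.1538], E[r] = -0.6267, γ^t·E[r] = -0.105142, running G = -2.755541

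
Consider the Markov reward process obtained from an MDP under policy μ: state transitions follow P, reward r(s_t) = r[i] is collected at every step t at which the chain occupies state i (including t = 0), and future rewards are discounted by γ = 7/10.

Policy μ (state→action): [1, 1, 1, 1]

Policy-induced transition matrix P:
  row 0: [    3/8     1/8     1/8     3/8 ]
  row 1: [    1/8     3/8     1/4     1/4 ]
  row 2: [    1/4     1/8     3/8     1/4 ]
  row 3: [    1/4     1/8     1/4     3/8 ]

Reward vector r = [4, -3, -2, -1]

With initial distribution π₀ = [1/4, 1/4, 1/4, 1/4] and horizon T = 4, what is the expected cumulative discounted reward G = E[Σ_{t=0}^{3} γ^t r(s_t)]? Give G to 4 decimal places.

G = -1.0083

t=0: π = [0.2500, 0.2500, 0.2500, 0.2500], E[r] = -0.5000, γ^t·E[r] = -0.500000, running G = -0.500000
t=1: π = [0.2500, 0.1875, 0.2500, 0.3125], E[r] = -0.3750, γ^t·E[r] = -0.262500, running G = -0.762500
t=2: π = [0.2578, 0.1719, 0.2500, 0.3203], E[r] = -0.3047, γ^t·E[r] = -0.149297, running G = -0.911797
t=3: π = [0.2607, 0.1680, 0.2490, 0.3223], E[r] = -0.2813, γ^t·E[r] = -0.096469, running G = -1.008266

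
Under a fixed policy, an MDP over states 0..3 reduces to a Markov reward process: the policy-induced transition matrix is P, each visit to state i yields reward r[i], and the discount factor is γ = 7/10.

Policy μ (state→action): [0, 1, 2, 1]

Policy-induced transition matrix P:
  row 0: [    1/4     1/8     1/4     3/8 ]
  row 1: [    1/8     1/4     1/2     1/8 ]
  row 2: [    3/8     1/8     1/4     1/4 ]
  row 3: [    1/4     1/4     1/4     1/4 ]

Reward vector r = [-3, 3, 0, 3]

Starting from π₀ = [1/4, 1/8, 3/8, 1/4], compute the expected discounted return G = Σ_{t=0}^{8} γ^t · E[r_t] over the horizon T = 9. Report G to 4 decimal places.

G = 1.5012

t=0: π = [0.2500, 0.1250, 0.3750, 0.2500], E[r] = 0.3750, γ^t·E[r] = 0.375000, running G = 0.375000
t=1: π = [0.2813, 0.1719, 0.2813, 0.2656], E[r] = 0.4688, γ^t·E[r] = 0.328125, running G = 0.703125
t=2: π = [0.2637, 0.1797, 0.2930, 0.2637], E[r] = 0.5391, γ^t·E[r] = 0.264141, running G = 0.967266
t=3: π = [0.2642, 0.1804, 0.2949, 0.2605], E[r] = 0.5303, γ^t·E[r] = 0.181884, running G = 1.149149
t=4: π = [0.2643, 0.1801, 0.2951, 0.2605], E[r] = 0.5288, γ^t·E[r] = 0.126967, running G = 1.276116
t=5: π = [0.2644, 0.1801, 0.2950, 0.2605], E[r] = 0.5287, γ^t·E[r] = 0.088854, running G = 1.364970
t=6: π = [0.2644, 0.1801, 0.2950, 0.2605], E[r] = 0.5287, γ^t·E[r] = 0.062204, running G = 1.427175
t=7: π = [0.2644, 0.1801, 0.2950, 0.2605], E[r] = 0.5287, γ^t·E[r] = 0.043544, running G = 1.470718
t=8: π = [0.2644, 0.1801, 0.2950, 0.2605], E[r] = 0.5287, γ^t·E[r] = 0.030481, running G = 1.501199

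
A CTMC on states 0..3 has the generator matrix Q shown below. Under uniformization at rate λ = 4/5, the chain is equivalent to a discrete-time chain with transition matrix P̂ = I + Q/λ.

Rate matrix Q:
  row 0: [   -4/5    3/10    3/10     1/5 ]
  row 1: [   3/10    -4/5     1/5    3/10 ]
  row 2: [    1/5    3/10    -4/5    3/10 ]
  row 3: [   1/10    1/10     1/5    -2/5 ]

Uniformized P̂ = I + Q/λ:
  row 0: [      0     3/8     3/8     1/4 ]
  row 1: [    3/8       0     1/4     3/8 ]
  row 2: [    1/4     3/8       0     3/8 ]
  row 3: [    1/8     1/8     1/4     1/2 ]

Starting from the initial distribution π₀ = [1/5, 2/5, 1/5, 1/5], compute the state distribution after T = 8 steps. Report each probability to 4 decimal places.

π = [0.1796, 0.1995, 0.2180, 0.4029]

t=0: π = [0.2000, 0.4000, 0.2000, 0.2000]
t=1: π = [0.2250, 0.1750, 0.2250, 0.3750]
t=2: π = [0.1688, 0.2156, 0.2219, 0.3938]
t=3: π = [0.1855, 0.1957, 0.2156, 0.4031]
t=4: π = [0.1777, 0.2008, 0.2193, 0.4022]
t=5: π = [0.1804, 0.1991, 0.2174, 0.4031]
t=6: π = [0.1794, 0.1996, 0.2182, 0.4028]
t=7: π = [0.1797, 0.1995, 0.2179, 0.4029]
t=8: π = [0.1796, 0.1995, 0.2180, 0.4029]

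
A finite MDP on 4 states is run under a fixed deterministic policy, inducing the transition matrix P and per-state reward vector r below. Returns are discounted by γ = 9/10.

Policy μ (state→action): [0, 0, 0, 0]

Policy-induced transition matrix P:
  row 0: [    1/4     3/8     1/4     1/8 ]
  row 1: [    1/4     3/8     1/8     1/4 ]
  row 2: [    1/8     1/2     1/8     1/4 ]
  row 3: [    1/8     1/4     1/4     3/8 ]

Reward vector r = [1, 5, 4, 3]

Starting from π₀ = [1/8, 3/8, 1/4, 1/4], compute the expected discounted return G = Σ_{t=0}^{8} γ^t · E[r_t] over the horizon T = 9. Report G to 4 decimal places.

G = 21.8236

t=0: π = [0.1250, 0.3750, 0.2500, 0.2500], E[r] = 3.7500, γ^t·E[r] = 3.750000, running G = 3.750000
t=1: π = [0.1875, 0.3750, 0.1719, 0.2656], E[r] = 3.5469, γ^t·E[r] = 3.192188, running G = 6.942188
t=2: π = [0.1953, 0.3633, 0.1816, 0.2598], E[r] = 3.5176, γ^t·E[r] = 2.849238, running G = 9.791426
t=3: π = [0.1948, 0.3652, 0.1819, 0.2581], E[r] = 3.5227, γ^t·E[r] = 2.568052, running G = 12.359478
t=4: π = [0.1950, 0.3655, 0.1816, 0.2579], E[r] = 3.5226, γ^t·E[r] = 2.311147, running G = 14.670624
t=5: π = [0.1951, 0.3655, 0.1816, 0.2579], E[r] = 3.5224, γ^t·E[r] = 2.079953, running G = 16.750578
t=6: π = [0.1951, 0.3655, 0.1816, 0.2579], E[r] = 3.5224, γ^t·E[r] = 1.871960, running G = 18.622537
t=7: π = [0.1951, 0.3655, 0.1816, 0.2578], E[r] = 3.5224, γ^t·E[r] = 1.684764, running G = 20.307301
t=8: π = [0.1951, 0.3655, 0.1816, 0.2578], E[r] = 3.5224, γ^t·E[r] = 1.516287, running G = 21.823588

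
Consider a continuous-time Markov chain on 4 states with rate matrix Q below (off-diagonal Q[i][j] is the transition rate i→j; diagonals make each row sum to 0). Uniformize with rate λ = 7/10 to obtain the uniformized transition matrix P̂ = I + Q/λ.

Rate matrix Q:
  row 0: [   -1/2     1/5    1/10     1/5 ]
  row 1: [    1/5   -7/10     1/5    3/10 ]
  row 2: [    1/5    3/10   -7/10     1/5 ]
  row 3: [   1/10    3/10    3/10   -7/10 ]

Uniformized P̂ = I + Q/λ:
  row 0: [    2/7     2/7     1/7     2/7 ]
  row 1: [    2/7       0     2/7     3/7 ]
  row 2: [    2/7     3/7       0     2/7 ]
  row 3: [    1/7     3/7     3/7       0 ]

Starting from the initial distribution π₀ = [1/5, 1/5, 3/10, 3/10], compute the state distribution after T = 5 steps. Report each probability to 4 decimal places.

π = [0.2492, 0.2760, 0.2231, 0.2517]

t=0: π = [0.2000, 0.2000, 0.3000, 0.3000]
t=1: π = [0.2429, 0.3143, 0.2143, 0.2286]
t=2: π = [0.2531, 0.2592, 0.2224, 0.2653]
t=3: π = [0.2478, 0.2813, 0.2239, 0.2469]
t=4: π = [0.2504, 0.2726, 0.2216, 0.2554]
t=5: π = [0.2492, 0.2760, 0.2231, 0.2517]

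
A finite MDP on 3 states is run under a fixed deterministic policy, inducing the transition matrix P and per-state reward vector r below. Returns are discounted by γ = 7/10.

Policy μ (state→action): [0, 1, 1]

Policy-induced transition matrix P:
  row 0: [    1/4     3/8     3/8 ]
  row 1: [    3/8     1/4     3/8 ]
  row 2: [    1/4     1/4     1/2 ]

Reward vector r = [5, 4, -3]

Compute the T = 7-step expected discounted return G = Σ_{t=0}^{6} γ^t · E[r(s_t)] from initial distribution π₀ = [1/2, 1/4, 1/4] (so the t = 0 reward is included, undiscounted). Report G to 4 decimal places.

t=0: π = [0.5000, 0.2500, 0.2500], E[r] = 2.7500, γ^t·E[r] = 2.750000, running G = 2.750000
t=1: π = [0.2813, 0.3125, 0.4063], E[r] = 1.4375, γ^t·E[r] = 1.006250, running G = 3.756250
t=2: π = [0.2891, 0.2852, 0.4258], E[r] = 1.3086, γ^t·E[r] = 0.641211, running G = 4.397461
t=3: π = [0.2856, 0.2861, 0.4282], E[r] = 1.2881, γ^t·E[r] = 0.441813, running G = 4.839274
t=4: π = [0.2858, 0.2857, 0.4285], E[r] = 1.2861, γ^t·E[r] = 0.308786, running G = 5.148060
t=5: π = [0.2857, 0.2857, 0.4286], E[r] = 1.2858, γ^t·E[r] = 0.216096, running G = 5.364156
t=6: π = [0.2857, 0.2857, 0.4286], E[r] = 1.2857, γ^t·E[r] = 0.151264, running G = 5.515420

G = 5.5154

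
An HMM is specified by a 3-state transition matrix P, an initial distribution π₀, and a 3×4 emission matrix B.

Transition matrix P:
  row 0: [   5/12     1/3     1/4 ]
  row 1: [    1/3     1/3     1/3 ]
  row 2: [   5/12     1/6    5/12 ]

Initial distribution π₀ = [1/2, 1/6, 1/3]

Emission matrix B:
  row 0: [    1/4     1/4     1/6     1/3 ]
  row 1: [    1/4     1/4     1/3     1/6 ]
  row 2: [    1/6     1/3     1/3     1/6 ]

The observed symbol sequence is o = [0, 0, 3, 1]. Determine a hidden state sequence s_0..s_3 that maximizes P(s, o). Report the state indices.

path = [0, 0, 0, 0]

t=0: δ = [1.250e-01, 4.167e-02, 5.556e-02]  (obs o_0=0)
t=1: δ = [1.302e-02, 1.042e-02, 5.208e-03]  ψ = [0, 0, 0]  (obs o_1=0)
t=2: δ = [1.808e-03, 7.234e-04, 5.787e-04]  ψ = [0, 0, 1]  (obs o_2=3)
t=3: δ = [1.884e-04, 1.507e-04, 1.507e-04]  ψ = [0, 0, 0]  (obs o_3=1)
backtrack: best end state = 0; path = [0, 0, 0, 0]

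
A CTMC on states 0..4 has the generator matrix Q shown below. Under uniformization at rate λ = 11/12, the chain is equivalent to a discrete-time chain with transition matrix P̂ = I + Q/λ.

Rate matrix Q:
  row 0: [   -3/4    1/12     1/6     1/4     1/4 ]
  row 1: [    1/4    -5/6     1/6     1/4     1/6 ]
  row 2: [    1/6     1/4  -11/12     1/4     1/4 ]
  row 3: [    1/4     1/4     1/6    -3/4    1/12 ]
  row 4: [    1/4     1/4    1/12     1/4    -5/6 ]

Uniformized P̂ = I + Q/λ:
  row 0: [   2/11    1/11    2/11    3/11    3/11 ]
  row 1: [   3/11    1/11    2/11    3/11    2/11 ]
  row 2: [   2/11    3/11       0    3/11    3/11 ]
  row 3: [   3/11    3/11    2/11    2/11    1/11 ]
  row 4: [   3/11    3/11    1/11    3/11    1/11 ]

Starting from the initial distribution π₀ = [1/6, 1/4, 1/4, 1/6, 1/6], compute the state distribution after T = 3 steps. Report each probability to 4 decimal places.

π = [0.2379, 0.1937, 0.1401, 0.2501, 0.1782]

t=0: π = [0.1667, 0.2500, 0.2500, 0.1667, 0.1667]
t=1: π = [0.2348, 0.1970, 0.1212, 0.2576, 0.1894]
t=2: π = [0.2404, 0.1942, 0.1426, 0.2493, 0.1736]
t=3: π = [0.2379, 0.1937, 0.1401, 0.2501, 0.1782]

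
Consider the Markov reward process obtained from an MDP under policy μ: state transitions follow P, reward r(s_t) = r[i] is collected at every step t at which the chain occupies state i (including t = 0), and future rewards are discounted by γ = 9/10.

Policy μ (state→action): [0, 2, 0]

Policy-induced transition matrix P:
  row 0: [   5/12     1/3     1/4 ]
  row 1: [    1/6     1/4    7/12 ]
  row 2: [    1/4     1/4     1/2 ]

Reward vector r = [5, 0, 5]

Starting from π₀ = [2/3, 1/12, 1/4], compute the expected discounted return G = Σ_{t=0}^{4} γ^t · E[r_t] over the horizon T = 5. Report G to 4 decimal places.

G = 15.6594

t=0: π = [0.6667, 0.0833, 0.2500], E[r] = 4.5833, γ^t·E[r] = 4.583333, running G = 4.583333
t=1: π = [0.3542, 0.3056, 0.3403], E[r] = 3.4722, γ^t·E[r] = 3.125000, running G = 7.708333
t=2: π = [0.2836, 0.2795, 0.4369], E[r] = 3.6024, γ^t·E[r] = 2.917969, running G = 10.626302
t=3: π = [0.2740, 0.2736, 0.4524], E[r] = 3.6318, γ^t·E[r] = 2.647617, running G = 13.273919
t=4: π = [0.2729, 0.2728, 0.4543], E[r] = 3.6358, γ^t·E[r] = 2.385479, running G = 15.659398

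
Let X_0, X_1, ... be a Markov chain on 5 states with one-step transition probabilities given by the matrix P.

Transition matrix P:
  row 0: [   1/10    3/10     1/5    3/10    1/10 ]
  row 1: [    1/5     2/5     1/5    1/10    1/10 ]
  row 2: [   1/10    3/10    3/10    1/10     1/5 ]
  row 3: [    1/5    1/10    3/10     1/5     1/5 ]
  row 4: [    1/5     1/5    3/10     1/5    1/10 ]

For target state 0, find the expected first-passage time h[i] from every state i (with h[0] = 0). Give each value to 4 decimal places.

First-step conditioning: h[0] = 0; for i ≠ 0, h[i] = 1 + Σ_k P[i][k]·h[k].
  h[1] = 1 + 2/5·h[1] + 1/5·h[2] + 1/10·h[3] + 1/10·h[4]
  h[2] = 1 + 3/10·h[1] + 3/10·h[2] + 1/10·h[3] + 1/5·h[4]
  h[3] = 1 + 1/10·h[1] + 3/10·h[2] + 1/5·h[3] + 1/5·h[4]
  h[4] = 1 + 1/5·h[1] + 3/10·h[2] + 1/5·h[3] + 1/10·h[4]
Solving the 4×4 linear system over states ≠ 0 gives exactly h = [0, 7910/1383, 8800/1383, 8020/1383, 2670/461] (h[0] = 0 is the target).

h = [0.0000, 5.7195, 6.3630, 5.7990, 5.7918]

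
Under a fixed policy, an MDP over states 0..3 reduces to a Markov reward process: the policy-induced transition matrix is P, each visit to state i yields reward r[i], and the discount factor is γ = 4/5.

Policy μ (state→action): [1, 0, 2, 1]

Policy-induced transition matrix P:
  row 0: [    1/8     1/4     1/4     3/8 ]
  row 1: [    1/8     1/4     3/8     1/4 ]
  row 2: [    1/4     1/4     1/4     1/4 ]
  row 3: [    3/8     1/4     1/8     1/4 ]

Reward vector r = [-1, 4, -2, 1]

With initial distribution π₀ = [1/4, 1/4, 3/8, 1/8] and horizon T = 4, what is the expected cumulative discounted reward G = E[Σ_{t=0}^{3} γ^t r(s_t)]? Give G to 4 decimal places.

G = 1.2044

t=0: π = [0.2500, 0.2500, 0.3750, 0.1250], E[r] = 0.1250, γ^t·E[r] = 0.125000, running G = 0.125000
t=1: π = [0.2031, 0.2500, 0.2656, 0.2813], E[r] = 0.5469, γ^t·E[r] = 0.437500, running G = 0.562500
t=2: π = [0.2285, 0.2500, 0.2461, 0.2754], E[r] = 0.5547, γ^t·E[r] = 0.355000, running G = 0.917500
t=3: π = [0.2246, 0.2500, 0.2468, 0.2786], E[r] = 0.5603, γ^t·E[r] = 0.286875, running G = 1.204375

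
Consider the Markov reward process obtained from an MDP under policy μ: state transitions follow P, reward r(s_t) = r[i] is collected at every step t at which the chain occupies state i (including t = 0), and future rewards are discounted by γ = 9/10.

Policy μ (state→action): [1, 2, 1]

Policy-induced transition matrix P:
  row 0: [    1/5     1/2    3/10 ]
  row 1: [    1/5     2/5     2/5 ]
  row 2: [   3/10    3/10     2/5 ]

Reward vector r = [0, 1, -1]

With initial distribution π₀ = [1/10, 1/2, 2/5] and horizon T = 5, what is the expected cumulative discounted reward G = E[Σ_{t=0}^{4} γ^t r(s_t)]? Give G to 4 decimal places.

G = 0.1032

t=0: π = [0.1000, 0.5000, 0.4000], E[r] = 0.1000, γ^t·E[r] = 0.100000, running G = 0.100000
t=1: π = [0.2400, 0.3700, 0.3900], E[r] = -0.0200, γ^t·E[r] = -0.018000, running G = 0.082000
t=2: π = [0.2390, 0.3850, 0.3760], E[r] = 0.0090, γ^t·E[r] = 0.007290, running G = 0.089290
t=3: π = [0.2376, 0.3863, 0.3761], E[r] = 0.0102, γ^t·E[r] = 0.007436, running G = 0.096726
t=4: π = [0.2376, 0.3862, 0.3762], E[r] = 0.0099, γ^t·E[r] = 0.006502, running G = 0.103228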